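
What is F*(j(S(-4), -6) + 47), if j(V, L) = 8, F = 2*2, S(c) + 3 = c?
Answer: 220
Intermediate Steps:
S(c) = -3 + c
F = 4
F*(j(S(-4), -6) + 47) = 4*(8 + 47) = 4*55 = 220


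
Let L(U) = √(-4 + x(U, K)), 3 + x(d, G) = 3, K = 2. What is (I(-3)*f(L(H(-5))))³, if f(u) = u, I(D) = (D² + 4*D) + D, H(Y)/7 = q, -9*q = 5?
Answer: 1728*I ≈ 1728.0*I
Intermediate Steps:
q = -5/9 (q = -⅑*5 = -5/9 ≈ -0.55556)
x(d, G) = 0 (x(d, G) = -3 + 3 = 0)
H(Y) = -35/9 (H(Y) = 7*(-5/9) = -35/9)
L(U) = 2*I (L(U) = √(-4 + 0) = √(-4) = 2*I)
I(D) = D² + 5*D
(I(-3)*f(L(H(-5))))³ = ((-3*(5 - 3))*(2*I))³ = ((-3*2)*(2*I))³ = (-12*I)³ = 1728*I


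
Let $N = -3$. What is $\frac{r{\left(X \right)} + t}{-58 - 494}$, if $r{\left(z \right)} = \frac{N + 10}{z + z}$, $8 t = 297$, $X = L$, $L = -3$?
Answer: $- \frac{863}{13248} \approx -0.065142$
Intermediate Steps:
$X = -3$
$t = \frac{297}{8}$ ($t = \frac{1}{8} \cdot 297 = \frac{297}{8} \approx 37.125$)
$r{\left(z \right)} = \frac{7}{2 z}$ ($r{\left(z \right)} = \frac{-3 + 10}{z + z} = \frac{7}{2 z}$)
$\frac{r{\left(X \right)} + t}{-58 - 494} = \frac{\frac{7}{2 \left(-3\right)} + \frac{297}{8}}{-58 - 494} = \frac{\frac{7}{2} \left(- \frac{1}{3}\right) + \frac{297}{8}}{-552} = \left(- \frac{7}{6} + \frac{297}{8}\right) \left(- \frac{1}{552}\right) = \frac{863}{24} \left(- \frac{1}{552}\right) = - \frac{863}{13248}$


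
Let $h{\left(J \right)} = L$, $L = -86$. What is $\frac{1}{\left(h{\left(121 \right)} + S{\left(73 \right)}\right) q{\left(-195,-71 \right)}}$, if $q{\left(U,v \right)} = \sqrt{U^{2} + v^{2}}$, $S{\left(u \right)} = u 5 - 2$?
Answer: $\frac{\sqrt{43066}}{11929282} \approx 1.7396 \cdot 10^{-5}$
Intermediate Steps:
$S{\left(u \right)} = -2 + 5 u$ ($S{\left(u \right)} = 5 u - 2 = -2 + 5 u$)
$h{\left(J \right)} = -86$
$\frac{1}{\left(h{\left(121 \right)} + S{\left(73 \right)}\right) q{\left(-195,-71 \right)}} = \frac{1}{\left(-86 + \left(-2 + 5 \cdot 73\right)\right) \sqrt{\left(-195\right)^{2} + \left(-71\right)^{2}}} = \frac{1}{\left(-86 + \left(-2 + 365\right)\right) \sqrt{38025 + 5041}} = \frac{1}{\left(-86 + 363\right) \sqrt{43066}} = \frac{\frac{1}{43066} \sqrt{43066}}{277} = \frac{\sqrt{43066}}{11929282}$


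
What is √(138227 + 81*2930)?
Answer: √375557 ≈ 612.83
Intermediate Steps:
√(138227 + 81*2930) = √(138227 + 237330) = √375557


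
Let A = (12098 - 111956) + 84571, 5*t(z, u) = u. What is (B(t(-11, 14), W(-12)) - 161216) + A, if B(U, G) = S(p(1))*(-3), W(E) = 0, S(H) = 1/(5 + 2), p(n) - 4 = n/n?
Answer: -1235524/7 ≈ -1.7650e+5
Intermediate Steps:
t(z, u) = u/5
p(n) = 5 (p(n) = 4 + n/n = 4 + 1 = 5)
S(H) = ⅐ (S(H) = 1/7 = ⅐)
B(U, G) = -3/7 (B(U, G) = (⅐)*(-3) = -3/7)
A = -15287 (A = -99858 + 84571 = -15287)
(B(t(-11, 14), W(-12)) - 161216) + A = (-3/7 - 161216) - 15287 = -1128515/7 - 15287 = -1235524/7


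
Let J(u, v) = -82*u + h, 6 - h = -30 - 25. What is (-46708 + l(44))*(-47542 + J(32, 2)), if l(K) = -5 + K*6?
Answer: 2327327145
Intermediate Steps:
h = 61 (h = 6 - (-30 - 25) = 6 - 1*(-55) = 6 + 55 = 61)
J(u, v) = 61 - 82*u (J(u, v) = -82*u + 61 = 61 - 82*u)
l(K) = -5 + 6*K
(-46708 + l(44))*(-47542 + J(32, 2)) = (-46708 + (-5 + 6*44))*(-47542 + (61 - 82*32)) = (-46708 + (-5 + 264))*(-47542 + (61 - 2624)) = (-46708 + 259)*(-47542 - 2563) = -46449*(-50105) = 2327327145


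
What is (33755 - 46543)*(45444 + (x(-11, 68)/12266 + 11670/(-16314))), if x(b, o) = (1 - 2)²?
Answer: -9690685862407250/16675627 ≈ -5.8113e+8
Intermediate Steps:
x(b, o) = 1 (x(b, o) = (-1)² = 1)
(33755 - 46543)*(45444 + (x(-11, 68)/12266 + 11670/(-16314))) = (33755 - 46543)*(45444 + (1/12266 + 11670/(-16314))) = -12788*(45444 + (1*(1/12266) + 11670*(-1/16314))) = -12788*(45444 + (1/12266 - 1945/2719)) = -12788*(45444 - 23854651/33351254) = -12788*1515590532125/33351254 = -9690685862407250/16675627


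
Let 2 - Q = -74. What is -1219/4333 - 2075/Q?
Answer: -9083619/329308 ≈ -27.584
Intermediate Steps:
Q = 76 (Q = 2 - 1*(-74) = 2 + 74 = 76)
-1219/4333 - 2075/Q = -1219/4333 - 2075/76 = -9083619/329308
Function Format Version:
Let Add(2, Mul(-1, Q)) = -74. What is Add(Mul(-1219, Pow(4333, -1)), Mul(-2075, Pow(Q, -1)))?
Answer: Rational(-9083619, 329308) ≈ -27.584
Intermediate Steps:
Q = 76 (Q = Add(2, Mul(-1, -74)) = Add(2, 74) = 76)
Add(Mul(-1219, Pow(4333, -1)), Mul(-2075, Pow(Q, -1))) = Add(Mul(-1219, Pow(4333, -1)), Mul(-2075, Pow(76, -1))) = Add(Mul(-1219, Rational(1, 4333)), Mul(-2075, Rational(1, 76))) = Add(Rational(-1219, 4333), Rational(-2075, 76)) = Rational(-9083619, 329308)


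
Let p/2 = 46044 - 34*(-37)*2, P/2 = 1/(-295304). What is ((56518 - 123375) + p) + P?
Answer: 4468392475/147652 ≈ 30263.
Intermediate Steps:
P = -1/147652 (P = 2/(-295304) = 2*(-1/295304) = -1/147652 ≈ -6.7727e-6)
p = 97120 (p = 2*(46044 - 34*(-37)*2) = 2*(46044 - (-1258)*2) = 2*(46044 - 1*(-2516)) = 2*(46044 + 2516) = 2*48560 = 97120)
((56518 - 123375) + p) + P = ((56518 - 123375) + 97120) - 1/147652 = (-66857 + 97120) - 1/147652 = 30263 - 1/147652 = 4468392475/147652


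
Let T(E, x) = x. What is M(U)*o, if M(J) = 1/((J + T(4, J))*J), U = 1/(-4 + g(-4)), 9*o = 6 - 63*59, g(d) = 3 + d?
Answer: -30925/6 ≈ -5154.2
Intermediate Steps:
o = -1237/3 (o = (6 - 63*59)/9 = (6 - 3717)/9 = (1/9)*(-3711) = -1237/3 ≈ -412.33)
U = -1/5 (U = 1/(-4 + (3 - 4)) = 1/(-4 - 1) = 1/(-5) = -1/5 ≈ -0.20000)
M(J) = 1/(2*J**2) (M(J) = 1/((J + J)*J) = 1/(((2*J))*J) = (1/(2*J))/J = 1/(2*J**2))
M(U)*o = (1/(2*(-1/5)**2))*(-1237/3) = ((1/2)*25)*(-1237/3) = (25/2)*(-1237/3) = -30925/6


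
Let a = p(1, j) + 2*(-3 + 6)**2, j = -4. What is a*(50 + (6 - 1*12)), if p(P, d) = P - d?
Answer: 1012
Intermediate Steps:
a = 23 (a = (1 - 1*(-4)) + 2*(-3 + 6)**2 = (1 + 4) + 2*3**2 = 5 + 2*9 = 5 + 18 = 23)
a*(50 + (6 - 1*12)) = 23*(50 + (6 - 1*12)) = 23*(50 + (6 - 12)) = 23*(50 - 6) = 23*44 = 1012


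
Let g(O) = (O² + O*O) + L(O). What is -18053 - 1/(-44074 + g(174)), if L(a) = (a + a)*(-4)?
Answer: -272347559/15086 ≈ -18053.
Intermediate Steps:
L(a) = -8*a (L(a) = (2*a)*(-4) = -8*a)
g(O) = -8*O + 2*O² (g(O) = (O² + O*O) - 8*O = (O² + O²) - 8*O = 2*O² - 8*O = -8*O + 2*O²)
-18053 - 1/(-44074 + g(174)) = -18053 - 1/(-44074 + 2*174*(-4 + 174)) = -18053 - 1/(-44074 + 2*174*170) = -18053 - 1/(-44074 + 59160) = -18053 - 1/15086 = -272347559/15086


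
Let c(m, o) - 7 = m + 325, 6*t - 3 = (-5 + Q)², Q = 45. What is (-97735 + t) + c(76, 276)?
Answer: -582359/6 ≈ -97060.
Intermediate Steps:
t = 1603/6 (t = ½ + (-5 + 45)²/6 = ½ + (⅙)*40² = ½ + (⅙)*1600 = ½ + 800/3 = 1603/6 ≈ 267.17)
c(m, o) = 332 + m (c(m, o) = 7 + (m + 325) = 7 + (325 + m) = 332 + m)
(-97735 + t) + c(76, 276) = (-97735 + 1603/6) + (332 + 76) = -584807/6 + 408 = -582359/6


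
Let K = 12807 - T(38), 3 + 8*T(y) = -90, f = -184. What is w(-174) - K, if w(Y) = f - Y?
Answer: -102629/8 ≈ -12829.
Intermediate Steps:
T(y) = -93/8 (T(y) = -3/8 + (⅛)*(-90) = -3/8 - 45/4 = -93/8)
w(Y) = -184 - Y
K = 102549/8 (K = 12807 - 1*(-93/8) = 12807 + 93/8 = 102549/8 ≈ 12819.)
w(-174) - K = (-184 - 1*(-174)) - 1*102549/8 = (-184 + 174) - 102549/8 = -10 - 102549/8 = -102629/8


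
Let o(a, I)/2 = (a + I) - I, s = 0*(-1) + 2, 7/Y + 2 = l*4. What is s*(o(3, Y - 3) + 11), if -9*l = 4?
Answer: 34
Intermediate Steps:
l = -4/9 (l = -⅑*4 = -4/9 ≈ -0.44444)
Y = -63/34 (Y = 7/(-2 - 4/9*4) = 7/(-2 - 16/9) = 7/(-34/9) = 7*(-9/34) = -63/34 ≈ -1.8529)
s = 2 (s = 0 + 2 = 2)
o(a, I) = 2*a (o(a, I) = 2*((a + I) - I) = 2*((I + a) - I) = 2*a)
s*(o(3, Y - 3) + 11) = 2*(2*3 + 11) = 2*(6 + 11) = 2*17 = 34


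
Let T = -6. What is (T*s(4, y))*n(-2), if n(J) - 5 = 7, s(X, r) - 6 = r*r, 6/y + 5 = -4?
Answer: -464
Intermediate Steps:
y = -⅔ (y = 6/(-5 - 4) = 6/(-9) = 6*(-⅑) = -⅔ ≈ -0.66667)
s(X, r) = 6 + r² (s(X, r) = 6 + r*r = 6 + r²)
n(J) = 12 (n(J) = 5 + 7 = 12)
(T*s(4, y))*n(-2) = -6*(6 + (-⅔)²)*12 = -6*(6 + 4/9)*12 = -6*58/9*12 = -116/3*12 = -464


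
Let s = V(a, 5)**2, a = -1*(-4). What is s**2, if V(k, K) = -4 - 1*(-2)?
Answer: 16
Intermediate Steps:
a = 4
V(k, K) = -2 (V(k, K) = -4 + 2 = -2)
s = 4 (s = (-2)**2 = 4)
s**2 = 4**2 = 16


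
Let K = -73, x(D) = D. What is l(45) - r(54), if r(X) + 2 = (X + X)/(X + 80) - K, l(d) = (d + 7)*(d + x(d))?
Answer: 308749/67 ≈ 4608.2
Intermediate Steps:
l(d) = 2*d*(7 + d) (l(d) = (d + 7)*(d + d) = (7 + d)*(2*d) = 2*d*(7 + d))
r(X) = 71 + 2*X/(80 + X) (r(X) = -2 + ((X + X)/(X + 80) - 1*(-73)) = -2 + ((2*X)/(80 + X) + 73) = -2 + (2*X/(80 + X) + 73) = -2 + (73 + 2*X/(80 + X)) = 71 + 2*X/(80 + X))
l(45) - r(54) = 2*45*(7 + 45) - (5680 + 73*54)/(80 + 54) = 2*45*52 - (5680 + 3942)/134 = 4680 - 9622/134 = 4680 - 1*4811/67 = 4680 - 4811/67 = 308749/67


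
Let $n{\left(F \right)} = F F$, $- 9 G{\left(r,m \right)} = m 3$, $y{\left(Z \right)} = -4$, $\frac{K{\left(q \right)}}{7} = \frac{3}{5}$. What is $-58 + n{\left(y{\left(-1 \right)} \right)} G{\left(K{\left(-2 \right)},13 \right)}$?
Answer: $- \frac{382}{3} \approx -127.33$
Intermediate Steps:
$K{\left(q \right)} = \frac{21}{5}$ ($K{\left(q \right)} = 7 \cdot \frac{3}{5} = \frac{21}{5}$)
$G{\left(r,m \right)} = - \frac{m}{3}$ ($G{\left(r,m \right)} = - \frac{m 3}{9} = - \frac{3 m}{9} = - \frac{m}{3}$)
$n{\left(F \right)} = F^{2}$
$-58 + n{\left(y{\left(-1 \right)} \right)} G{\left(K{\left(-2 \right)},13 \right)} = -58 + \left(-4\right)^{2} \left(\left(- \frac{1}{3}\right) 13\right) = -58 + 16 \left(- \frac{13}{3}\right) = -58 - \frac{208}{3} = - \frac{382}{3}$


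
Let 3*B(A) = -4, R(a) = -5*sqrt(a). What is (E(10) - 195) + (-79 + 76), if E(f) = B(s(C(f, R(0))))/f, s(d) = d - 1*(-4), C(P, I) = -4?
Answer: -2972/15 ≈ -198.13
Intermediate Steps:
s(d) = 4 + d (s(d) = d + 4 = 4 + d)
B(A) = -4/3 (B(A) = (1/3)*(-4) = -4/3)
E(f) = -4/(3*f)
(E(10) - 195) + (-79 + 76) = (-4/3/10 - 195) + (-79 + 76) = (-4/3*1/10 - 195) - 3 = (-2/15 - 195) - 3 = -2927/15 - 3 = -2972/15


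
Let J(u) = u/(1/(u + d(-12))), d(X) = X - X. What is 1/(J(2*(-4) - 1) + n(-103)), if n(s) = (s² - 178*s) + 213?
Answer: 1/29237 ≈ 3.4203e-5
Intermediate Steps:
d(X) = 0
n(s) = 213 + s² - 178*s
J(u) = u² (J(u) = u/(1/(u + 0)) = u/(1/u) = u*u = u²)
1/(J(2*(-4) - 1) + n(-103)) = 1/((2*(-4) - 1)² + (213 + (-103)² - 178*(-103))) = 1/((-8 - 1)² + (213 + 10609 + 18334)) = 1/((-9)² + 29156) = 1/(81 + 29156) = 1/29237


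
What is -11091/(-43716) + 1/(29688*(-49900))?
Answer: 1369212782957/5396853861600 ≈ 0.25371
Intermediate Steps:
-11091/(-43716) + 1/(29688*(-49900)) = -11091*(-1/43716) + (1/29688)*(-1/49900) = 3697/14572 - 1/1481431200 = 1369212782957/5396853861600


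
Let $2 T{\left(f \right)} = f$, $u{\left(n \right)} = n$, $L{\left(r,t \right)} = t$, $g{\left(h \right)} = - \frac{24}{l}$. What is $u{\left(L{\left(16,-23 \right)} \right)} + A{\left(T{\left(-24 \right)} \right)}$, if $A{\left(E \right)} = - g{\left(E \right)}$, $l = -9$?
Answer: $- \frac{77}{3} \approx -25.667$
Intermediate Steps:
$g{\left(h \right)} = \frac{8}{3}$ ($g{\left(h \right)} = - \frac{24}{-9} = \left(-24\right) \left(- \frac{1}{9}\right) = \frac{8}{3}$)
$T{\left(f \right)} = \frac{f}{2}$
$A{\left(E \right)} = - \frac{8}{3}$ ($A{\left(E \right)} = \left(-1\right) \frac{8}{3} = - \frac{8}{3}$)
$u{\left(L{\left(16,-23 \right)} \right)} + A{\left(T{\left(-24 \right)} \right)} = -23 - \frac{8}{3} = - \frac{77}{3}$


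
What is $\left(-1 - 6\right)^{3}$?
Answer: $-343$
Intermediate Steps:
$\left(-1 - 6\right)^{3} = \left(-7\right)^{3} = -343$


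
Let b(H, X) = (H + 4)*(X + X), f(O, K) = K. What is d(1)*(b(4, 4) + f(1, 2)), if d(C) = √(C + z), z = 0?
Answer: 66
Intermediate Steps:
b(H, X) = 2*X*(4 + H) (b(H, X) = (4 + H)*(2*X) = 2*X*(4 + H))
d(C) = √C (d(C) = √(C + 0) = √C)
d(1)*(b(4, 4) + f(1, 2)) = √1*(2*4*(4 + 4) + 2) = 1*(2*4*8 + 2) = 1*(64 + 2) = 1*66 = 66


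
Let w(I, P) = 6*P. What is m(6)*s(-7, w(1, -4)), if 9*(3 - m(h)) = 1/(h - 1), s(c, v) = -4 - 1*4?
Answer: -1072/45 ≈ -23.822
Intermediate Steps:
s(c, v) = -8 (s(c, v) = -4 - 4 = -8)
m(h) = 3 - 1/(9*(-1 + h)) (m(h) = 3 - 1/(9*(h - 1)) = 3 - 1/(9*(-1 + h)))
m(6)*s(-7, w(1, -4)) = ((-28 + 27*6)/(9*(-1 + 6)))*(-8) = ((⅑)*(-28 + 162)/5)*(-8) = ((⅑)*(⅕)*134)*(-8) = (134/45)*(-8) = -1072/45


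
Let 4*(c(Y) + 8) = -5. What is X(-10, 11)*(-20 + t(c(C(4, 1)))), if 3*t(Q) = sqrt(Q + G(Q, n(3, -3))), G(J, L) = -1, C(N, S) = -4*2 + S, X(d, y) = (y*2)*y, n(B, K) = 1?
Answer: -4840 + 121*I*sqrt(41)/3 ≈ -4840.0 + 258.26*I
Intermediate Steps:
X(d, y) = 2*y**2 (X(d, y) = (2*y)*y = 2*y**2)
C(N, S) = -8 + S
c(Y) = -37/4 (c(Y) = -8 + (1/4)*(-5) = -8 - 5/4 = -37/4)
t(Q) = sqrt(-1 + Q)/3 (t(Q) = sqrt(Q - 1)/3 = sqrt(-1 + Q)/3)
X(-10, 11)*(-20 + t(c(C(4, 1)))) = (2*11**2)*(-20 + sqrt(-1 - 37/4)/3) = (2*121)*(-20 + sqrt(-41/4)/3) = 242*(-20 + (I*sqrt(41)/2)/3) = 242*(-20 + I*sqrt(41)/6) = -4840 + 121*I*sqrt(41)/3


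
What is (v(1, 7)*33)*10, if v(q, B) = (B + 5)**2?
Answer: 47520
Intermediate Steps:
v(q, B) = (5 + B)**2
(v(1, 7)*33)*10 = ((5 + 7)**2*33)*10 = (12**2*33)*10 = (144*33)*10 = 4752*10 = 47520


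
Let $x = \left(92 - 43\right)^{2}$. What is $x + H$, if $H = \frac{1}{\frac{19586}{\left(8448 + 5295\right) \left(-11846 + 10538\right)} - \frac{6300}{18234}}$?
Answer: $\frac{7567714149623}{3155693009} \approx 2398.1$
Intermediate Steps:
$x = 2401$ ($x = 49^{2} = 2401$)
$H = - \frac{9104764986}{3155693009}$ ($H = \frac{1}{\frac{19586}{13743 \left(-1308\right)} - \frac{350}{1013}} = \frac{1}{\frac{19586}{-17975844} - \frac{350}{1013}} = \frac{1}{19586 \left(- \frac{1}{17975844}\right) - \frac{350}{1013}} = \frac{1}{- \frac{9793}{8987922} - \frac{350}{1013}} = \frac{1}{- \frac{3155693009}{9104764986}} = - \frac{9104764986}{3155693009} \approx -2.8852$)
$x + H = 2401 - \frac{9104764986}{3155693009} = \frac{7567714149623}{3155693009}$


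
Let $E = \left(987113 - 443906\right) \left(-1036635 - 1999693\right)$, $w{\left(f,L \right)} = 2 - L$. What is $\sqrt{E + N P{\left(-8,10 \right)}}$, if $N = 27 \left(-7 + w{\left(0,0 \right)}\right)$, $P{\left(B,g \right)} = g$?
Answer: $i \sqrt{1649354625246} \approx 1.2843 \cdot 10^{6} i$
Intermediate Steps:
$N = -135$ ($N = 27 \left(-7 + \left(2 - 0\right)\right) = 27 \left(-7 + \left(2 + 0\right)\right) = 27 \left(-7 + 2\right) = 27 \left(-5\right) = -135$)
$E = -1649354623896$ ($E = 543207 \left(-3036328\right) = -1649354623896$)
$\sqrt{E + N P{\left(-8,10 \right)}} = \sqrt{-1649354623896 - 1350} = \sqrt{-1649354625246} = i \sqrt{1649354625246}$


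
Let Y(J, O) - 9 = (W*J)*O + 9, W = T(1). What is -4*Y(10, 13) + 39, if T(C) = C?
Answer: -553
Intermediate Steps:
W = 1
Y(J, O) = 18 + J*O (Y(J, O) = 9 + ((1*J)*O + 9) = 9 + (J*O + 9) = 9 + (9 + J*O) = 18 + J*O)
-4*Y(10, 13) + 39 = -4*(18 + 10*13) + 39 = -4*(18 + 130) + 39 = -4*148 + 39 = -592 + 39 = -553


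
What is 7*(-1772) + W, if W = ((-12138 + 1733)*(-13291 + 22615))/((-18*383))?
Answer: 639058/383 ≈ 1668.6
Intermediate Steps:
W = 5389790/383 (W = -10405*9324/(-6894) = -97016220*(-1/6894) = 5389790/383 ≈ 14073.)
7*(-1772) + W = 7*(-1772) + 5389790/383 = -12404 + 5389790/383 = 639058/383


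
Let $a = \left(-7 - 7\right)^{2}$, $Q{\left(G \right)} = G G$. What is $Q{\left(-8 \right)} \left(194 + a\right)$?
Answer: $24960$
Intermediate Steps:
$Q{\left(G \right)} = G^{2}$
$a = 196$ ($a = \left(-14\right)^{2} = 196$)
$Q{\left(-8 \right)} \left(194 + a\right) = \left(-8\right)^{2} \left(194 + 196\right) = 64 \cdot 390 = 24960$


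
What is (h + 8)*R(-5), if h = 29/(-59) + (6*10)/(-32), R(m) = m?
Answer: -13295/472 ≈ -28.167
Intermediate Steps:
h = -1117/472 (h = 29*(-1/59) + 60*(-1/32) = -29/59 - 15/8 = -1117/472 ≈ -2.3665)
(h + 8)*R(-5) = (-1117/472 + 8)*(-5) = (2659/472)*(-5) = -13295/472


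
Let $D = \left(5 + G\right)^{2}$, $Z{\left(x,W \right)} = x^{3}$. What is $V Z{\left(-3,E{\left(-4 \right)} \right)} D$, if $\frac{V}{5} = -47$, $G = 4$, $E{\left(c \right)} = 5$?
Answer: $513945$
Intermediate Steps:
$V = -235$ ($V = 5 \left(-47\right) = -235$)
$D = 81$ ($D = \left(5 + 4\right)^{2} = 9^{2} = 81$)
$V Z{\left(-3,E{\left(-4 \right)} \right)} D = - 235 \left(-3\right)^{3} \cdot 81 = \left(-235\right) \left(-27\right) 81 = 6345 \cdot 81 = 513945$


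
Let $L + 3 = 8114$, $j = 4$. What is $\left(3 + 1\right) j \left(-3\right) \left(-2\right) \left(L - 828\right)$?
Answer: $699168$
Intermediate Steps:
$L = 8111$ ($L = -3 + 8114 = 8111$)
$\left(3 + 1\right) j \left(-3\right) \left(-2\right) \left(L - 828\right) = \left(3 + 1\right) 4 \left(-3\right) \left(-2\right) \left(8111 - 828\right) = 4 \left(\left(-12\right) \left(-2\right)\right) \left(8111 - 828\right) = 4 \cdot 24 \cdot 7283 = 96 \cdot 7283 = 699168$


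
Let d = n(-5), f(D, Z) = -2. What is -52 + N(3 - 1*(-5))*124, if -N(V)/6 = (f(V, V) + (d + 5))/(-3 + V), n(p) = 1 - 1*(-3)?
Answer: -5468/5 ≈ -1093.6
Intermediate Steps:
n(p) = 4 (n(p) = 1 + 3 = 4)
d = 4
N(V) = -42/(-3 + V) (N(V) = -6*(-2 + (4 + 5))/(-3 + V) = -6*(-2 + 9)/(-3 + V) = -42/(-3 + V))
-52 + N(3 - 1*(-5))*124 = -52 - 42/(-3 + (3 - 1*(-5)))*124 = -52 - 42/(-3 + (3 + 5))*124 = -52 - 42/(-3 + 8)*124 = -52 - 42/5*124 = -52 - 5208/5 = -5468/5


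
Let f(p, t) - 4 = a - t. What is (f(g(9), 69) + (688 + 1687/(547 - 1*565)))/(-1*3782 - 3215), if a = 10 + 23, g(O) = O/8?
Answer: -10121/125946 ≈ -0.080360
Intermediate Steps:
g(O) = O/8 (g(O) = O*(1/8) = O/8)
a = 33
f(p, t) = 37 - t (f(p, t) = 4 + (33 - t) = 37 - t)
(f(g(9), 69) + (688 + 1687/(547 - 1*565)))/(-1*3782 - 3215) = ((37 - 1*69) + (688 + 1687/(547 - 1*565)))/(-1*3782 - 3215) = ((37 - 69) + (688 + 1687/(547 - 565)))/(-3782 - 3215) = (-32 + (688 + 1687/(-18)))/(-6997) = (-32 + (688 + 1687*(-1/18)))*(-1/6997) = (-32 + (688 - 1687/18))*(-1/6997) = (-32 + 10697/18)*(-1/6997) = (10121/18)*(-1/6997) = -10121/125946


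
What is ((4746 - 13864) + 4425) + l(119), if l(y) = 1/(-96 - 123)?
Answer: -1027768/219 ≈ -4693.0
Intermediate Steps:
l(y) = -1/219 (l(y) = 1/(-219) = -1/219)
((4746 - 13864) + 4425) + l(119) = ((4746 - 13864) + 4425) - 1/219 = (-9118 + 4425) - 1/219 = -4693 - 1/219 = -1027768/219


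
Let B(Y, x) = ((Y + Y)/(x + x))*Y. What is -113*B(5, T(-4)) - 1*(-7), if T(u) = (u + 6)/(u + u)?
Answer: 11307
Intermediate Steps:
T(u) = (6 + u)/(2*u) (T(u) = (6 + u)/((2*u)) = (6 + u)*(1/(2*u)) = (6 + u)/(2*u))
B(Y, x) = Y**2/x (B(Y, x) = ((2*Y)/((2*x)))*Y = ((2*Y)*(1/(2*x)))*Y = (Y/x)*Y = Y**2/x)
-113*B(5, T(-4)) - 1*(-7) = -113*5**2/((1/2)*(6 - 4)/(-4)) - 1*(-7) = -2825/((1/2)*(-1/4)*2) + 7 = -2825/(-1/4) + 7 = -2825*(-4) + 7 = -113*(-100) + 7 = 11300 + 7 = 11307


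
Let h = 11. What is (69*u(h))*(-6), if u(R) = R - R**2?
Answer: 45540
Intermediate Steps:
(69*u(h))*(-6) = (69*(11*(1 - 1*11)))*(-6) = (69*(11*(1 - 11)))*(-6) = (69*(11*(-10)))*(-6) = (69*(-110))*(-6) = -7590*(-6) = 45540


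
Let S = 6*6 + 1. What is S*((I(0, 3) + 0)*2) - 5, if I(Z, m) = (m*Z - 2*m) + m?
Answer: -227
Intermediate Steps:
S = 37 (S = 36 + 1 = 37)
I(Z, m) = -m + Z*m (I(Z, m) = (Z*m - 2*m) + m = (-2*m + Z*m) + m = -m + Z*m)
S*((I(0, 3) + 0)*2) - 5 = 37*((3*(-1 + 0) + 0)*2) - 5 = 37*((3*(-1) + 0)*2) - 5 = 37*((-3 + 0)*2) - 5 = 37*(-3*2) - 5 = 37*(-6) - 5 = -222 - 5 = -227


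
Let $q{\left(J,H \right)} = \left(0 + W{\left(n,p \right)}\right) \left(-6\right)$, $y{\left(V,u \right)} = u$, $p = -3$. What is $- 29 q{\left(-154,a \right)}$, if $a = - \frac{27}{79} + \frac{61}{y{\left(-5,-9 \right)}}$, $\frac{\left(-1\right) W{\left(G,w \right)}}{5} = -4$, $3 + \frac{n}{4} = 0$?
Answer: $3480$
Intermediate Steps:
$n = -12$ ($n = -12 + 4 \cdot 0 = -12 + 0 = -12$)
$W{\left(G,w \right)} = 20$ ($W{\left(G,w \right)} = \left(-5\right) \left(-4\right) = 20$)
$a = - \frac{5062}{711}$ ($a = - \frac{27}{79} + \frac{61}{-9} = \left(-27\right) \frac{1}{79} + 61 \left(- \frac{1}{9}\right) = - \frac{27}{79} - \frac{61}{9} = - \frac{5062}{711} \approx -7.1196$)
$q{\left(J,H \right)} = -120$ ($q{\left(J,H \right)} = \left(0 + 20\right) \left(-6\right) = 20 \left(-6\right) = -120$)
$- 29 q{\left(-154,a \right)} = \left(-29\right) \left(-120\right) = 3480$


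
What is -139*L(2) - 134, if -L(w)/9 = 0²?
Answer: -134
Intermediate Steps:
L(w) = 0 (L(w) = -9*0² = -9*0 = 0)
-139*L(2) - 134 = -139*0 - 134 = 0 - 134 = -134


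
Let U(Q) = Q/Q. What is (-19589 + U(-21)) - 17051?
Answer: -36639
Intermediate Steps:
U(Q) = 1
(-19589 + U(-21)) - 17051 = (-19589 + 1) - 17051 = -19588 - 17051 = -36639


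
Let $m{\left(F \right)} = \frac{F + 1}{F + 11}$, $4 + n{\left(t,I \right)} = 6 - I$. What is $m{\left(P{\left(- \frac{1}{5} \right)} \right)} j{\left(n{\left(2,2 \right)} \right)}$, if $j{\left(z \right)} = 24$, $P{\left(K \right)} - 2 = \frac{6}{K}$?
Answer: $\frac{648}{17} \approx 38.118$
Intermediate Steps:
$n{\left(t,I \right)} = 2 - I$ ($n{\left(t,I \right)} = -4 - \left(-6 + I\right) = 2 - I$)
$P{\left(K \right)} = 2 + \frac{6}{K}$
$m{\left(F \right)} = \frac{1 + F}{11 + F}$
$m{\left(P{\left(- \frac{1}{5} \right)} \right)} j{\left(n{\left(2,2 \right)} \right)} = \frac{1 + \left(2 + \frac{6}{\left(-1\right) \frac{1}{5}}\right)}{11 + \left(2 + \frac{6}{\left(-1\right) \frac{1}{5}}\right)} 24 = \frac{1 + \left(2 + \frac{6}{- \frac{1}{5}}\right)}{11 + \left(2 + \frac{6}{- \frac{1}{5}}\right)} 24 = \frac{1 + \left(2 + 6 \left(-5\right)\right)}{11 + \left(2 + 6 \left(-5\right)\right)} 24 = \frac{1 + \left(2 - 30\right)}{11 + \left(2 - 30\right)} 24 = \frac{1 - 28}{11 - 28} \cdot 24 = \frac{1}{-17} \left(-27\right) 24 = \left(- \frac{1}{17}\right) \left(-27\right) 24 = \frac{27}{17} \cdot 24 = \frac{648}{17}$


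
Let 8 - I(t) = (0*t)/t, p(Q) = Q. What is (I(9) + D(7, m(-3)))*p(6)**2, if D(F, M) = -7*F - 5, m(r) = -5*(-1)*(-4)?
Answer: -1656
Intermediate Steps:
I(t) = 8 (I(t) = 8 - 0*t/t = 8 - 0/t = 8 - 1*0 = 8 + 0 = 8)
m(r) = -20 (m(r) = 5*(-4) = -20)
D(F, M) = -5 - 7*F
(I(9) + D(7, m(-3)))*p(6)**2 = (8 + (-5 - 7*7))*6**2 = (8 + (-5 - 49))*36 = (8 - 54)*36 = -46*36 = -1656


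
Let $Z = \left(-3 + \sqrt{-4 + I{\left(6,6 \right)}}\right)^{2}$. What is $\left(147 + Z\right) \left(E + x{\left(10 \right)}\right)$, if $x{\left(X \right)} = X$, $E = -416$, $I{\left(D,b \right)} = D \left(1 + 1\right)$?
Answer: $-66584 + 4872 \sqrt{2} \approx -59694.0$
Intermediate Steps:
$I{\left(D,b \right)} = 2 D$ ($I{\left(D,b \right)} = D 2 = 2 D$)
$Z = \left(-3 + 2 \sqrt{2}\right)^{2}$ ($Z = \left(-3 + \sqrt{-4 + 2 \cdot 6}\right)^{2} = \left(-3 + \sqrt{-4 + 12}\right)^{2} = \left(-3 + \sqrt{8}\right)^{2} = \left(-3 + 2 \sqrt{2}\right)^{2} \approx 0.029437$)
$\left(147 + Z\right) \left(E + x{\left(10 \right)}\right) = \left(147 + \left(17 - 12 \sqrt{2}\right)\right) \left(-416 + 10\right) = \left(164 - 12 \sqrt{2}\right) \left(-406\right) = -66584 + 4872 \sqrt{2}$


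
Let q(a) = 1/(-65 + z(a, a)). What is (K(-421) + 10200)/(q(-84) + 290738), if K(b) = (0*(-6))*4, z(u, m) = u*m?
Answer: 1398200/39853909 ≈ 0.035083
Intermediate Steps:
z(u, m) = m*u
K(b) = 0 (K(b) = 0*4 = 0)
q(a) = 1/(-65 + a²) (q(a) = 1/(-65 + a*a) = 1/(-65 + a²))
(K(-421) + 10200)/(q(-84) + 290738) = (0 + 10200)/(1/(-65 + (-84)²) + 290738) = 10200/(1/(-65 + 7056) + 290738) = 10200/(1/6991 + 290738) = 10200/(2032549359/6991) = 10200*(6991/2032549359) = 1398200/39853909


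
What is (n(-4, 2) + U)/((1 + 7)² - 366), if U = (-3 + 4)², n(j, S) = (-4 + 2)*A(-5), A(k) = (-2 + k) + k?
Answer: -25/302 ≈ -0.082781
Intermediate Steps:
A(k) = -2 + 2*k
n(j, S) = 24 (n(j, S) = (-4 + 2)*(-2 + 2*(-5)) = -2*(-2 - 10) = -2*(-12) = 24)
U = 1 (U = 1² = 1)
(n(-4, 2) + U)/((1 + 7)² - 366) = (24 + 1)/((1 + 7)² - 366) = 25/(8² - 366) = 25/(64 - 366) = 25/(-302) = 25*(-1/302) = -25/302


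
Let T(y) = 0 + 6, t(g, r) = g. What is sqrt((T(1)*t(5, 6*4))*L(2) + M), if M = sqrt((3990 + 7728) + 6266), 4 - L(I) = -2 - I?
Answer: 2*sqrt(60 + 2*sqrt(281)) ≈ 19.342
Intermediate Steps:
L(I) = 6 + I (L(I) = 4 - (-2 - I) = 4 + (2 + I) = 6 + I)
T(y) = 6
M = 8*sqrt(281) (M = sqrt(11718 + 6266) = sqrt(17984) = 8*sqrt(281) ≈ 134.10)
sqrt((T(1)*t(5, 6*4))*L(2) + M) = sqrt((6*5)*(6 + 2) + 8*sqrt(281)) = sqrt(30*8 + 8*sqrt(281)) = sqrt(240 + 8*sqrt(281))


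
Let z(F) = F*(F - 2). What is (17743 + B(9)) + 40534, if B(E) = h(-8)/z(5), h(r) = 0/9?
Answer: 58277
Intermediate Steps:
h(r) = 0 (h(r) = 0*(⅑) = 0)
z(F) = F*(-2 + F)
B(E) = 0 (B(E) = 0/((5*(-2 + 5))) = 0/((5*3)) = 0/15 = 0*(1/15) = 0)
(17743 + B(9)) + 40534 = (17743 + 0) + 40534 = 17743 + 40534 = 58277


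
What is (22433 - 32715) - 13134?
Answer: -23416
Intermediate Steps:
(22433 - 32715) - 13134 = -10282 - 13134 = -23416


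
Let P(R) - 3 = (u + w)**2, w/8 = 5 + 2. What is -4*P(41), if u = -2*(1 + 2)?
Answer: -10012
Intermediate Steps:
u = -6 (u = -2*3 = -6)
w = 56 (w = 8*(5 + 2) = 8*7 = 56)
P(R) = 2503 (P(R) = 3 + (-6 + 56)**2 = 3 + 50**2 = 3 + 2500 = 2503)
-4*P(41) = -4*2503 = -10012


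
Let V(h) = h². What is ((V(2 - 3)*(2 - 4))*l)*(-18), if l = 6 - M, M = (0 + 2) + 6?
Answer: -72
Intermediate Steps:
M = 8 (M = 2 + 6 = 8)
l = -2 (l = 6 - 1*8 = 6 - 8 = -2)
((V(2 - 3)*(2 - 4))*l)*(-18) = (((2 - 3)²*(2 - 4))*(-2))*(-18) = (((-1)²*(-2))*(-2))*(-18) = ((1*(-2))*(-2))*(-18) = -2*(-2)*(-18) = 4*(-18) = -72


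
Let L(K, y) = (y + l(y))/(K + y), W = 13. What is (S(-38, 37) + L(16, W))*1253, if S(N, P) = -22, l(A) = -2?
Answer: -785631/29 ≈ -27091.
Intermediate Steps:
L(K, y) = (-2 + y)/(K + y) (L(K, y) = (y - 2)/(K + y) = (-2 + y)/(K + y))
(S(-38, 37) + L(16, W))*1253 = (-22 + (-2 + 13)/(16 + 13))*1253 = (-22 + 11/29)*1253 = -627/29*1253 = -785631/29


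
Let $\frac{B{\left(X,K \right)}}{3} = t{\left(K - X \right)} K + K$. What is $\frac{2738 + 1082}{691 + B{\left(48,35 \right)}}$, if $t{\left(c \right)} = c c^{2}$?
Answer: $- \frac{3820}{229889} \approx -0.016617$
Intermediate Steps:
$t{\left(c \right)} = c^{3}$
$B{\left(X,K \right)} = 3 K + 3 K \left(K - X\right)^{3}$ ($B{\left(X,K \right)} = 3 \left(\left(K - X\right)^{3} K + K\right) = 3 \left(K \left(K - X\right)^{3} + K\right) = 3 \left(K + K \left(K - X\right)^{3}\right) = 3 K + 3 K \left(K - X\right)^{3}$)
$\frac{2738 + 1082}{691 + B{\left(48,35 \right)}} = \frac{2738 + 1082}{691 + 3 \cdot 35 \left(1 + \left(35 - 48\right)^{3}\right)} = \frac{3820}{691 + 3 \cdot 35 \left(1 + \left(35 - 48\right)^{3}\right)} = \frac{3820}{691 + 3 \cdot 35 \left(1 + \left(-13\right)^{3}\right)} = \frac{3820}{691 + 3 \cdot 35 \left(1 - 2197\right)} = \frac{3820}{691 + 3 \cdot 35 \left(-2196\right)} = \frac{3820}{691 - 230580} = \frac{3820}{-229889} = 3820 \left(- \frac{1}{229889}\right) = - \frac{3820}{229889}$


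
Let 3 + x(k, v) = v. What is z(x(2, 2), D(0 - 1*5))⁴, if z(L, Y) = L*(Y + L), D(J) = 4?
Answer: 81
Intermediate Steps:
x(k, v) = -3 + v
z(L, Y) = L*(L + Y)
z(x(2, 2), D(0 - 1*5))⁴ = ((-3 + 2)*((-3 + 2) + 4))⁴ = (-(-1 + 4))⁴ = (-1*3)⁴ = (-3)⁴ = 81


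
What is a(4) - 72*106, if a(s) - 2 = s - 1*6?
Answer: -7632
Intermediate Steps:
a(s) = -4 + s (a(s) = 2 + (s - 1*6) = 2 + (s - 6) = 2 + (-6 + s) = -4 + s)
a(4) - 72*106 = (-4 + 4) - 72*106 = 0 - 7632 = -7632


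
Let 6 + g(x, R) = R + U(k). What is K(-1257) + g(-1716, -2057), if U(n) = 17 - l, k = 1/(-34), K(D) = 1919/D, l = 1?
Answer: -2574998/1257 ≈ -2048.5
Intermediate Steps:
k = -1/34 ≈ -0.029412
U(n) = 16 (U(n) = 17 - 1*1 = 17 - 1 = 16)
g(x, R) = 10 + R (g(x, R) = -6 + (R + 16) = -6 + (16 + R) = 10 + R)
K(-1257) + g(-1716, -2057) = 1919/(-1257) + (10 - 2057) = 1919*(-1/1257) - 2047 = -1919/1257 - 2047 = -2574998/1257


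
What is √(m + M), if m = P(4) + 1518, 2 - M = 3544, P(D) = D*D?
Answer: 2*I*√502 ≈ 44.811*I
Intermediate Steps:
P(D) = D²
M = -3542 (M = 2 - 1*3544 = 2 - 3544 = -3542)
m = 1534 (m = 4² + 1518 = 16 + 1518 = 1534)
√(m + M) = √(1534 - 3542) = √(-2008) = 2*I*√502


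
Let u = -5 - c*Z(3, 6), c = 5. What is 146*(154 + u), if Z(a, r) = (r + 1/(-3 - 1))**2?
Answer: -19053/8 ≈ -2381.6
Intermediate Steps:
Z(a, r) = (-1/4 + r)**2 (Z(a, r) = (r + 1/(-4))**2 = (r - 1/4)**2 = (-1/4 + r)**2)
u = -2725/16 (u = -5 - 5*(-1 + 4*6)**2/16 = -5 - 5*(-1 + 24)**2/16 = -5 - 5*(1/16)*23**2 = -5 - 5*(1/16)*529 = -5 - 5*529/16 = -5 - 1*2645/16 = -5 - 2645/16 = -2725/16 ≈ -170.31)
146*(154 + u) = 146*(154 - 2725/16) = 146*(-261/16) = -19053/8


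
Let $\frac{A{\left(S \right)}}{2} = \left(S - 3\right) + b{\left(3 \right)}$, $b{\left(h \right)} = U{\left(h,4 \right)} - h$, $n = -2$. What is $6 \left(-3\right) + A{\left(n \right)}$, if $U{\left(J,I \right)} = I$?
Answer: $-26$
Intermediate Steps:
$b{\left(h \right)} = 4 - h$
$A{\left(S \right)} = -4 + 2 S$ ($A{\left(S \right)} = 2 \left(\left(S - 3\right) + \left(4 - 3\right)\right) = 2 \left(\left(-3 + S\right) + \left(4 - 3\right)\right) = 2 \left(\left(-3 + S\right) + 1\right) = 2 \left(-2 + S\right) = -4 + 2 S$)
$6 \left(-3\right) + A{\left(n \right)} = 6 \left(-3\right) + \left(-4 + 2 \left(-2\right)\right) = -18 - 8 = -26$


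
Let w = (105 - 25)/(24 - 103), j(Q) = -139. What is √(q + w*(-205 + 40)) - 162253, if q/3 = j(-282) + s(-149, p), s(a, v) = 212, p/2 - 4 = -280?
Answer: -162253 + 3*√267731/79 ≈ -1.6223e+5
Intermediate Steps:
p = -552 (p = 8 + 2*(-280) = 8 - 560 = -552)
w = -80/79 (w = 80/(-79) = 80*(-1/79) = -80/79 ≈ -1.0127)
q = 219 (q = 3*(-139 + 212) = 3*73 = 219)
√(q + w*(-205 + 40)) - 162253 = √(219 - 80*(-205 + 40)/79) - 162253 = √(219 - 80/79*(-165)) - 162253 = √(219 + 13200/79) - 162253 = √(30501/79) - 162253 = 3*√267731/79 - 162253 = -162253 + 3*√267731/79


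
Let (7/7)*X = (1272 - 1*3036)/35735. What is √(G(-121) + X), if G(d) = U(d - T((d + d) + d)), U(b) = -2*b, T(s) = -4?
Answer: 3*√677443710/5105 ≈ 15.295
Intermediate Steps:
G(d) = -8 - 2*d (G(d) = -2*(d - 1*(-4)) = -2*(d + 4) = -2*(4 + d) = -8 - 2*d)
X = -252/5105 (X = (1272 - 1*3036)/35735 = (1272 - 3036)*(1/35735) = -1764*1/35735 = -252/5105 ≈ -0.049363)
√(G(-121) + X) = √((-8 - 2*(-121)) - 252/5105) = √((-8 + 242) - 252/5105) = √(234 - 252/5105) = √(1194318/5105) = 3*√677443710/5105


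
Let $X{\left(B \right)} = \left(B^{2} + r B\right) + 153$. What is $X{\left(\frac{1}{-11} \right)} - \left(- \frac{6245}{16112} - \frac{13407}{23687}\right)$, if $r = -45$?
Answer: $\frac{7298725347275}{46179038224} \approx 158.05$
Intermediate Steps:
$X{\left(B \right)} = 153 + B^{2} - 45 B$ ($X{\left(B \right)} = \left(B^{2} - 45 B\right) + 153 = 153 + B^{2} - 45 B$)
$X{\left(\frac{1}{-11} \right)} - \left(- \frac{6245}{16112} - \frac{13407}{23687}\right) = \left(153 + \left(\frac{1}{-11}\right)^{2} - \frac{45}{-11}\right) - \left(- \frac{6245}{16112} - \frac{13407}{23687}\right) = \left(153 + \left(- \frac{1}{11}\right)^{2} - - \frac{45}{11}\right) - \left(\left(-6245\right) \frac{1}{16112} - \frac{13407}{23687}\right) = \left(153 + \frac{1}{121} + \frac{45}{11}\right) - \left(- \frac{6245}{16112} - \frac{13407}{23687}\right) = \frac{19009}{121} - - \frac{363938899}{381644944} = \frac{19009}{121} + \frac{363938899}{381644944} = \frac{7298725347275}{46179038224}$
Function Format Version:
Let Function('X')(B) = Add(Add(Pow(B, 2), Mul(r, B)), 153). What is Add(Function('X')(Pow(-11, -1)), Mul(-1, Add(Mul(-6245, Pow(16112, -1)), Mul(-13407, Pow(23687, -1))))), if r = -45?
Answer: Rational(7298725347275, 46179038224) ≈ 158.05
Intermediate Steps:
Function('X')(B) = Add(153, Pow(B, 2), Mul(-45, B)) (Function('X')(B) = Add(Add(Pow(B, 2), Mul(-45, B)), 153) = Add(153, Pow(B, 2), Mul(-45, B)))
Add(Function('X')(Pow(-11, -1)), Mul(-1, Add(Mul(-6245, Pow(16112, -1)), Mul(-13407, Pow(23687, -1))))) = Add(Add(153, Pow(Pow(-11, -1), 2), Mul(-45, Pow(-11, -1))), Mul(-1, Add(Mul(-6245, Pow(16112, -1)), Mul(-13407, Pow(23687, -1))))) = Add(Add(153, Pow(Rational(-1, 11), 2), Mul(-45, Rational(-1, 11))), Mul(-1, Add(Mul(-6245, Rational(1, 16112)), Mul(-13407, Rational(1, 23687))))) = Add(Add(153, Rational(1, 121), Rational(45, 11)), Mul(-1, Add(Rational(-6245, 16112), Rational(-13407, 23687)))) = Add(Rational(19009, 121), Mul(-1, Rational(-363938899, 381644944))) = Add(Rational(19009, 121), Rational(363938899, 381644944)) = Rational(7298725347275, 46179038224)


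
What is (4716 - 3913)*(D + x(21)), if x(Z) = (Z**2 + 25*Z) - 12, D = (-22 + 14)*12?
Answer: 688974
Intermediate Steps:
D = -96 (D = -8*12 = -96)
x(Z) = -12 + Z**2 + 25*Z
(4716 - 3913)*(D + x(21)) = (4716 - 3913)*(-96 + (-12 + 21**2 + 25*21)) = 803*(-96 + (-12 + 441 + 525)) = 803*(-96 + 954) = 803*858 = 688974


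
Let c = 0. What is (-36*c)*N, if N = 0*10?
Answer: 0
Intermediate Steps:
N = 0
(-36*c)*N = -36*0*0 = 0*0 = 0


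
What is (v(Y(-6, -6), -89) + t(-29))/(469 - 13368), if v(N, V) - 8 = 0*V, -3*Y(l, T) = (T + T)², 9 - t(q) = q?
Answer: -46/12899 ≈ -0.0035662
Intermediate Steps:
t(q) = 9 - q
Y(l, T) = -4*T²/3 (Y(l, T) = -(T + T)²/3 = -4*T²/3)
v(N, V) = 8 (v(N, V) = 8 + 0*V = 8 + 0 = 8)
(v(Y(-6, -6), -89) + t(-29))/(469 - 13368) = (8 + (9 - 1*(-29)))/(469 - 13368) = (8 + (9 + 29))/(-12899) = (8 + 38)*(-1/12899) = 46*(-1/12899) = -46/12899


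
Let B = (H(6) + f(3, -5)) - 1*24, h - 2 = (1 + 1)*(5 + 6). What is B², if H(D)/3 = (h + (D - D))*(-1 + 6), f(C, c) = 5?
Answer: 116281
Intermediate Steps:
h = 24 (h = 2 + (1 + 1)*(5 + 6) = 2 + 2*11 = 2 + 22 = 24)
H(D) = 360 (H(D) = 3*((24 + (D - D))*(-1 + 6)) = 3*((24 + 0)*5) = 3*(24*5) = 3*120 = 360)
B = 341 (B = (360 + 5) - 1*24 = 365 - 24 = 341)
B² = 341² = 116281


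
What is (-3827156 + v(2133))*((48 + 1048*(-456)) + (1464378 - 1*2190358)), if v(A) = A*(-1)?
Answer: 4609774683980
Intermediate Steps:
v(A) = -A
(-3827156 + v(2133))*((48 + 1048*(-456)) + (1464378 - 1*2190358)) = (-3827156 - 1*2133)*((48 + 1048*(-456)) + (1464378 - 1*2190358)) = (-3827156 - 2133)*((48 - 477888) + (1464378 - 2190358)) = -3829289*(-477840 - 725980) = -3829289*(-1203820) = 4609774683980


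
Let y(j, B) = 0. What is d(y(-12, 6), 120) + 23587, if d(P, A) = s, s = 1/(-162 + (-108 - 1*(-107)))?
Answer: 3844680/163 ≈ 23587.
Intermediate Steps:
s = -1/163 (s = 1/(-162 + (-108 + 107)) = 1/(-162 - 1) = 1/(-163) = -1/163 ≈ -0.0061350)
d(P, A) = -1/163
d(y(-12, 6), 120) + 23587 = -1/163 + 23587 = 3844680/163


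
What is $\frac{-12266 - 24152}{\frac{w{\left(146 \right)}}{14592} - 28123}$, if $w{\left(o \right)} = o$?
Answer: $\frac{265705728}{205185335} \approx 1.295$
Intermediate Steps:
$\frac{-12266 - 24152}{\frac{w{\left(146 \right)}}{14592} - 28123} = \frac{-12266 - 24152}{\frac{146}{14592} - 28123} = - \frac{36418}{146 \cdot \frac{1}{14592} - 28123} = - \frac{36418}{\frac{73}{7296} - 28123} = - \frac{36418}{- \frac{205185335}{7296}} = \left(-36418\right) \left(- \frac{7296}{205185335}\right) = \frac{265705728}{205185335}$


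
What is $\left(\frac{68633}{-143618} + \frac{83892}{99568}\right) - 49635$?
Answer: $- \frac{88720403141941}{1787469628} \approx -49635.0$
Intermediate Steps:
$\left(\frac{68633}{-143618} + \frac{83892}{99568}\right) - 49635 = \left(68633 \left(- \frac{1}{143618}\right) + 83892 \cdot \frac{1}{99568}\right) - 49635 = \left(- \frac{68633}{143618} + \frac{20973}{24892}\right) - 49635 = \frac{651843839}{1787469628} - 49635 = - \frac{88720403141941}{1787469628}$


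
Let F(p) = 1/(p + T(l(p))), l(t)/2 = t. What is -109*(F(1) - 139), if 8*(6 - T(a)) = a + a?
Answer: 196745/13 ≈ 15134.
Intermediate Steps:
l(t) = 2*t
T(a) = 6 - a/4 (T(a) = 6 - (a + a)/8 = 6 - a/4)
F(p) = 1/(6 + p/2) (F(p) = 1/(p + (6 - p/2)) = 1/(6 + p/2))
-109*(F(1) - 139) = -109*(2/(12 + 1) - 139) = -109*(2/13 - 139) = -109*(-1805/13) = 196745/13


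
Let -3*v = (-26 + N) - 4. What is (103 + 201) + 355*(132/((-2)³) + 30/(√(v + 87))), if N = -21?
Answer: -11107/2 + 5325*√26/26 ≈ -4509.2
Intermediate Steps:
v = 17 (v = -((-26 - 21) - 4)/3 = -(-47 - 4)/3 = -⅓*(-51) = 17)
(103 + 201) + 355*(132/((-2)³) + 30/(√(v + 87))) = (103 + 201) + 355*(132/((-2)³) + 30/(√(17 + 87))) = 304 + 355*(132/(-8) + 30/(√104)) = 304 + 355*(132*(-⅛) + 30/((2*√26))) = 304 + 355*(-33/2 + 30*(√26/52)) = 304 + 355*(-33/2 + 15*√26/26) = 304 + (-11715/2 + 5325*√26/26) = -11107/2 + 5325*√26/26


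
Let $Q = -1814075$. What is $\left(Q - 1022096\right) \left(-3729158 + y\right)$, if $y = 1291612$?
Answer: $6913297276366$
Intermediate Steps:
$\left(Q - 1022096\right) \left(-3729158 + y\right) = \left(-1814075 - 1022096\right) \left(-3729158 + 1291612\right) = \left(-2836171\right) \left(-2437546\right) = 6913297276366$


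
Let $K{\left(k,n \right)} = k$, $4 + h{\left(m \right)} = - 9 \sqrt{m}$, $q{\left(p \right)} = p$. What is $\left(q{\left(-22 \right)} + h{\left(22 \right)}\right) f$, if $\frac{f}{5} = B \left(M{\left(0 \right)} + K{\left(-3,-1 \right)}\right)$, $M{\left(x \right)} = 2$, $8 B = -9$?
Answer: $- \frac{585}{4} - \frac{405 \sqrt{22}}{8} \approx -383.7$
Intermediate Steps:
$B = - \frac{9}{8}$ ($B = \frac{1}{8} \left(-9\right) = - \frac{9}{8} \approx -1.125$)
$h{\left(m \right)} = -4 - 9 \sqrt{m}$
$f = \frac{45}{8}$ ($f = 5 \left(- \frac{9 \left(2 - 3\right)}{8}\right) = 5 \left(\left(- \frac{9}{8}\right) \left(-1\right)\right) = 5 \cdot \frac{9}{8} = \frac{45}{8} \approx 5.625$)
$\left(q{\left(-22 \right)} + h{\left(22 \right)}\right) f = \left(-22 - \left(4 + 9 \sqrt{22}\right)\right) \frac{45}{8} = \left(-26 - 9 \sqrt{22}\right) \frac{45}{8} = - \frac{585}{4} - \frac{405 \sqrt{22}}{8}$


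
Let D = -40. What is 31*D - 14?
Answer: -1254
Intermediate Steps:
31*D - 14 = 31*(-40) - 14 = -1240 - 14 = -1254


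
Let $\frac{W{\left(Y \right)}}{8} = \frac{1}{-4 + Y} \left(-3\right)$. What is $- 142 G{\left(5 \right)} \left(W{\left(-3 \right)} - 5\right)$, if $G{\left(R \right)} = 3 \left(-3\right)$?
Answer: $- \frac{14058}{7} \approx -2008.3$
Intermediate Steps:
$G{\left(R \right)} = -9$
$W{\left(Y \right)} = - \frac{24}{-4 + Y}$ ($W{\left(Y \right)} = 8 \frac{1}{-4 + Y} \left(-3\right) = 8 \left(- \frac{3}{-4 + Y}\right) = - \frac{24}{-4 + Y}$)
$- 142 G{\left(5 \right)} \left(W{\left(-3 \right)} - 5\right) = \left(-142\right) \left(-9\right) \left(- \frac{24}{-4 - 3} - 5\right) = 1278 \left(- \frac{24}{-7} - 5\right) = 1278 \left(\left(-24\right) \left(- \frac{1}{7}\right) - 5\right) = 1278 \left(\frac{24}{7} - 5\right) = 1278 \left(- \frac{11}{7}\right) = - \frac{14058}{7}$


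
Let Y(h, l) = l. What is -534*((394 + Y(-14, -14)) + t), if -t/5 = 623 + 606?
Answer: 3078510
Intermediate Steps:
t = -6145 (t = -5*(623 + 606) = -5*1229 = -6145)
-534*((394 + Y(-14, -14)) + t) = -534*((394 - 14) - 6145) = -534*(380 - 6145) = -534*(-5765) = 3078510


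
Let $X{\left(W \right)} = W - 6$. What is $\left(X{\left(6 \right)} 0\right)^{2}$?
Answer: $0$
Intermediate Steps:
$X{\left(W \right)} = -6 + W$
$\left(X{\left(6 \right)} 0\right)^{2} = \left(\left(-6 + 6\right) 0\right)^{2} = \left(0 \cdot 0\right)^{2} = 0^{2} = 0$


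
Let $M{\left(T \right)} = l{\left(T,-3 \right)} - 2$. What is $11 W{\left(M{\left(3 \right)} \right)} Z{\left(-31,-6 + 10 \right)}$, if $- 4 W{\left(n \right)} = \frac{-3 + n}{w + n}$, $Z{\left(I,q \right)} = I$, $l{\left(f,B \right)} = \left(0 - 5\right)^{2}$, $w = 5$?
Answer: $\frac{1705}{28} \approx 60.893$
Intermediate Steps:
$l{\left(f,B \right)} = 25$ ($l{\left(f,B \right)} = \left(-5\right)^{2} = 25$)
$M{\left(T \right)} = 23$ ($M{\left(T \right)} = 25 - 2 = 23$)
$W{\left(n \right)} = - \frac{-3 + n}{4 \left(5 + n\right)}$ ($W{\left(n \right)} = - \frac{\left(-3 + n\right) \frac{1}{5 + n}}{4} = - \frac{\frac{1}{5 + n} \left(-3 + n\right)}{4} = - \frac{-3 + n}{4 \left(5 + n\right)}$)
$11 W{\left(M{\left(3 \right)} \right)} Z{\left(-31,-6 + 10 \right)} = 11 \frac{3 - 23}{4 \left(5 + 23\right)} \left(-31\right) = 11 \frac{3 - 23}{4 \cdot 28} \left(-31\right) = 11 \cdot \frac{1}{4} \cdot \frac{1}{28} \left(-20\right) \left(-31\right) = 11 \left(- \frac{5}{28}\right) \left(-31\right) = \left(- \frac{55}{28}\right) \left(-31\right) = \frac{1705}{28}$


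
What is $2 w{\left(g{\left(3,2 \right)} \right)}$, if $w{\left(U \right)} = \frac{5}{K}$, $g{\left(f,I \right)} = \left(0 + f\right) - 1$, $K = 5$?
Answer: $2$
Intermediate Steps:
$g{\left(f,I \right)} = -1 + f$ ($g{\left(f,I \right)} = f - 1 = -1 + f$)
$w{\left(U \right)} = 1$ ($w{\left(U \right)} = \frac{5}{5} = 5 \cdot \frac{1}{5} = 1$)
$2 w{\left(g{\left(3,2 \right)} \right)} = 2 \cdot 1 = 2$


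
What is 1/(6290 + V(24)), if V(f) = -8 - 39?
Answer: 1/6243 ≈ 0.00016018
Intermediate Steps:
V(f) = -47
1/(6290 + V(24)) = 1/(6290 - 47) = 1/6243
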